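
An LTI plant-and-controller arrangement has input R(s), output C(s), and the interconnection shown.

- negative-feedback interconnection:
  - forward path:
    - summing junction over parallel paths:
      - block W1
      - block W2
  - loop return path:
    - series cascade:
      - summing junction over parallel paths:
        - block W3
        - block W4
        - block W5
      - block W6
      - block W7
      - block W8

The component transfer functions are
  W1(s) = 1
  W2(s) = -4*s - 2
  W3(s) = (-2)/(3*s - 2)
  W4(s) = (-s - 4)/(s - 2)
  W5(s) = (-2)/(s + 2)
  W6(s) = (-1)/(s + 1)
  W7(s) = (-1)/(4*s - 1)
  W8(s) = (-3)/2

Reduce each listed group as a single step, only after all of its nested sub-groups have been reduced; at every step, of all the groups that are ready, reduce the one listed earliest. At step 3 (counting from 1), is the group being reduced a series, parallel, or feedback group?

Step 1. add W1, W2 (parallel)
Step 2. add W3, W4, W5 (parallel)
Step 3. combine (W3+W4+W5), W6, W7, W8 in series
Step 4. feedback reduction of (W1+W2), ((W3+W4+W5)*W6*W7*W8)
So the answer for step 3 is series.

Hence the answer: series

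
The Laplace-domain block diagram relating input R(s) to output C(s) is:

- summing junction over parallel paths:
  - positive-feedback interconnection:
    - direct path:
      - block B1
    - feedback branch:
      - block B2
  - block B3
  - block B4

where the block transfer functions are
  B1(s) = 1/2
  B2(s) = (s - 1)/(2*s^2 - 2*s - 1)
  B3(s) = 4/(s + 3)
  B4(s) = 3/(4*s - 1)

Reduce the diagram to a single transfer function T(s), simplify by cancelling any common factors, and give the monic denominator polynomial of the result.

1. reduce the feedback loop with forward B1 and return B2; result (2*s^2 - 2*s - 1)/(4*s^2 - 5*s - 1)
2. combine [B1/(1-B1*B2)], B3, B4 in parallel; result (8*s^4 + 90*s^3 - 107*s^2 - 49*s - 2)/(16*s^4 + 24*s^3 - 71*s^2 + 4*s + 3)
No further cancellation is possible in the step-2 result, so that is T(s). Its denominator becomes monic after dividing by the leading coefficient 16.

Therefore the answer is s^4 + 3*s^3/2 - 71*s^2/16 + s/4 + 3/16.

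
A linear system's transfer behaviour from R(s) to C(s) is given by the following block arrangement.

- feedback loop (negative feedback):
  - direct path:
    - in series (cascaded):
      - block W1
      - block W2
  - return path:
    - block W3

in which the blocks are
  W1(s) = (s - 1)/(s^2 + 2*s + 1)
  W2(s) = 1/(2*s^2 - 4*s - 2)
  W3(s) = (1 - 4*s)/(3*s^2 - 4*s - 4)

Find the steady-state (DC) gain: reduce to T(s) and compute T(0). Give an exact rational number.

[1] series reduction of W1, W2: (s - 1)/(2*s^4 - 8*s^2 - 8*s - 2)
[2] apply the feedback formula to (W1*W2), W3: (3*s^3 - 7*s^2 + 4)/(6*s^6 - 8*s^5 - 32*s^4 + 8*s^3 + 54*s^2 + 45*s + 7)
Step 2 gives the overall T(s). Then T(0) = 4/7.

Final answer: 4/7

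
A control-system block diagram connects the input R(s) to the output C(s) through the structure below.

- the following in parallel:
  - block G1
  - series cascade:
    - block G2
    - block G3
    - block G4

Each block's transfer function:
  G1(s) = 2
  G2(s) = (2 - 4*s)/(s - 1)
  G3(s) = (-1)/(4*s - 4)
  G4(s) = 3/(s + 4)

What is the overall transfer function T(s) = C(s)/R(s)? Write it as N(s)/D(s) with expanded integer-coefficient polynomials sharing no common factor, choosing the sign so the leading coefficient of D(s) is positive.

Step 1: combine G2, G3, G4 in series: (6*s - 3)/(2*s^3 + 4*s^2 - 14*s + 8)
Step 2: combine G1, (G2*G3*G4) in parallel: this yields T(s), and no further normalization is needed

Therefore the answer is (4*s^3 + 8*s^2 - 22*s + 13)/(2*s^3 + 4*s^2 - 14*s + 8).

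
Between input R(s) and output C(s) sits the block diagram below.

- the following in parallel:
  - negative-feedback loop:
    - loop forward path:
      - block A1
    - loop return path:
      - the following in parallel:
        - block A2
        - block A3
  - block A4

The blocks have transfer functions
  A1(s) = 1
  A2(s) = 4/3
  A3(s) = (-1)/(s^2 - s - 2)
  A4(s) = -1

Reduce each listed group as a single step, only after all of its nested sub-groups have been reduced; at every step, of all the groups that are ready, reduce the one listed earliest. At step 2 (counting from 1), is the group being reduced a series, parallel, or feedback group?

Step 1 - reduce the parallel group A2, A3
Step 2 - apply the feedback formula to A1, (A2+A3)
Step 3 - add [A1/(1+A1*(A2+A3))], A4 (parallel)
The group at step 2 is a feedback group.

Answer: feedback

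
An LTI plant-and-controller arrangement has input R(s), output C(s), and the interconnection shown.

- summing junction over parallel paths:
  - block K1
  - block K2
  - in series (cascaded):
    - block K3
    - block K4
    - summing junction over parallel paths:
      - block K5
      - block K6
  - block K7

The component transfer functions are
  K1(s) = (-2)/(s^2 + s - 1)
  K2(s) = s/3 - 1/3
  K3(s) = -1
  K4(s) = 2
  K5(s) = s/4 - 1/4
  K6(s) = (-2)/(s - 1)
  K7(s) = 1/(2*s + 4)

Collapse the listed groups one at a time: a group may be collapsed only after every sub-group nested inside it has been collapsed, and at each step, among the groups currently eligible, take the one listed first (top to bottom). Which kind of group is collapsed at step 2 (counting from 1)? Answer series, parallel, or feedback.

Reducing step by step:

[1] combine K5, K6 in parallel
[2] series reduction of K3, K4, (K5+K6)
[3] sum the parallel branches K1, K2, (K3*K4*(K5+K6)), K7
At step 2 the group reduced is series.

Answer: series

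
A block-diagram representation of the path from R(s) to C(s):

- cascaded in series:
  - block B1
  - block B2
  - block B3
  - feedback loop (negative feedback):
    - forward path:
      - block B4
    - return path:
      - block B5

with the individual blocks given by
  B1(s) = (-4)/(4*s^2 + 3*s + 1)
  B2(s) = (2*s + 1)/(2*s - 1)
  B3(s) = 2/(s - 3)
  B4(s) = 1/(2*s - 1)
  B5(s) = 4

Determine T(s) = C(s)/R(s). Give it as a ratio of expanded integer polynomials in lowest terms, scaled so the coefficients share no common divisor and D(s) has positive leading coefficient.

Step 1. close the feedback loop around B4, B5 = 1/(2*s + 3)
Step 2. combine B1, B2, B3, [B4/(1+B4*B5)] in series: this yields T(s), and no further normalization is needed

Final answer: (-16*s - 8)/(16*s^5 - 20*s^4 - 80*s^3 - 17*s^2 + 12*s + 9)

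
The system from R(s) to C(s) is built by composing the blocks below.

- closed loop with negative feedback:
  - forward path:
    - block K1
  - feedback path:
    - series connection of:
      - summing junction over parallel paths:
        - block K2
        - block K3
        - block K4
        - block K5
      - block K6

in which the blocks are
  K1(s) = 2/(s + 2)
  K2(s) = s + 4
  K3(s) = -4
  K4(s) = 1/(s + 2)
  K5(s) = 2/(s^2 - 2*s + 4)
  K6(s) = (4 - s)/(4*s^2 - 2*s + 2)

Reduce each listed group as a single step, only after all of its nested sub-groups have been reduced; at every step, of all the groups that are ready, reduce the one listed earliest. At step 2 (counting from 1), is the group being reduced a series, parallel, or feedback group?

Reducing step by step:

Step 1: parallel reduction of K2, K3, K4, K5
Step 2: reduce the series chain (K2+K3+K4+K5), K6
Step 3: close the feedback loop around K1, ((K2+K3+K4+K5)*K6)
Step 2: series.

Answer: series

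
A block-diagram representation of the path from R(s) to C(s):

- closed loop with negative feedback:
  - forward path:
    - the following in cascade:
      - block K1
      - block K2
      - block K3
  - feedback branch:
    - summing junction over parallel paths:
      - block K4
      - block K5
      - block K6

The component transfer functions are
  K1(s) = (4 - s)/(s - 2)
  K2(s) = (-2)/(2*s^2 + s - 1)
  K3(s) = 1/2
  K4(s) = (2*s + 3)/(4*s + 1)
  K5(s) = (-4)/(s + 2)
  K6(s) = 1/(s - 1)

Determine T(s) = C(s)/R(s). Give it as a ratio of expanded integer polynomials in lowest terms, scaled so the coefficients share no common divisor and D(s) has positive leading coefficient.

Step 1 - reduce the series chain K1, K2, K3 -> (s - 4)/(2*s^3 - 3*s^2 - 3*s + 2)
Step 2 - add K4, K5, K6 (parallel) -> (2*s^3 - 7*s^2 + 20*s)/(4*s^3 + 5*s^2 - 7*s - 2)
Step 3 - reduce the feedback loop with forward (K1*K2*K3) and return (K4+K5+K6), giving the overall T(s)

Therefore the answer is (4*s^4 - 11*s^3 - 27*s^2 + 26*s + 8)/(8*s^6 - 2*s^5 - 39*s^4 - 5*s^3 + 85*s^2 - 88*s - 4).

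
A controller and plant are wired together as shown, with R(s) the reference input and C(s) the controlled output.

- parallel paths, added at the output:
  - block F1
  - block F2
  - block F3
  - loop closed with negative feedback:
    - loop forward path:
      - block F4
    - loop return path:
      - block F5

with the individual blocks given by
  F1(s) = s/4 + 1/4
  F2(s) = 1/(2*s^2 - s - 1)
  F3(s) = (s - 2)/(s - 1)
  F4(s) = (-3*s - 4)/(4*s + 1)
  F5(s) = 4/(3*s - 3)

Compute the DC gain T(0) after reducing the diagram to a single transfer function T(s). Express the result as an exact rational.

Step 1 - close the feedback loop around F4, F5 -> (-9*s^2 - 3*s + 12)/(12*s^2 - 21*s - 19)
Step 2 - parallel reduction of F1, F2, F3, [F4/(1+F4*F5)] -> (24*s^5 - 6*s^4 - 383*s^3 + 207*s^2 + 335*s + 47)/(96*s^4 - 216*s^3 - 116*s^2 + 160*s + 76)
Evaluating the step-2 result (the overall T(s)) at s = 0 gives T(0) = 47/76.

Final answer: 47/76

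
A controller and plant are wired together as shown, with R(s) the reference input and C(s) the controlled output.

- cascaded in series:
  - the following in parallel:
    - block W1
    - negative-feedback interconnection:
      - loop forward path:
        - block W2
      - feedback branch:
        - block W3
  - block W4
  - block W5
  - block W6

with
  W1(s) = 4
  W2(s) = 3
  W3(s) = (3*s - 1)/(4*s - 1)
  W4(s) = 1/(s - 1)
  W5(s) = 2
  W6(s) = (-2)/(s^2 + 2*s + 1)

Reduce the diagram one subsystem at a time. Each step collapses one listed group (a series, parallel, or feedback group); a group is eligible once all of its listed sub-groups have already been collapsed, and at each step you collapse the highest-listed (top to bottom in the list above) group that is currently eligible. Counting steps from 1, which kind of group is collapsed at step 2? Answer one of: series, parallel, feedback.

The answer is parallel.

Reasoning:
Step 1 - feedback reduction of W2, W3
Step 2 - combine W1, [W2/(1+W2*W3)] in parallel
Step 3 - combine (W1+[W2/(1+W2*W3)]), W4, W5, W6 in series
So the answer for step 2 is parallel.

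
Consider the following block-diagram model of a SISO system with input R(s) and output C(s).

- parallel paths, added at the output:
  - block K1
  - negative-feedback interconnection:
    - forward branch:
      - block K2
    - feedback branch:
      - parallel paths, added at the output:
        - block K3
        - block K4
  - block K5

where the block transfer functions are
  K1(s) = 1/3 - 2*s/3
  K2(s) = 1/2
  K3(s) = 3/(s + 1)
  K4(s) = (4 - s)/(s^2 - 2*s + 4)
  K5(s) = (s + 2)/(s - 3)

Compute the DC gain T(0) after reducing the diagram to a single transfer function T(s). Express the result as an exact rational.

Step 1 - add K3, K4 (parallel) -> (2*s^2 - 3*s + 16)/(s^3 - s^2 + 2*s + 4)
Step 2 - close the feedback loop around K2, (K3+K4) -> (s^3 - s^2 + 2*s + 4)/(2*s^3 + s + 24)
Step 3 - sum the parallel branches K1, [K2/(1+K2*(K3+K4))], K5 -> (-4*s^5 + 23*s^4 - 8*s^3 - 23*s^2 + 237*s + 36)/(6*s^4 - 18*s^3 + 3*s^2 + 63*s - 216)
Evaluating the step-3 result (the overall T(s)) at s = 0 gives T(0) = 36/(-216) = -1/6.

Therefore the answer is -1/6.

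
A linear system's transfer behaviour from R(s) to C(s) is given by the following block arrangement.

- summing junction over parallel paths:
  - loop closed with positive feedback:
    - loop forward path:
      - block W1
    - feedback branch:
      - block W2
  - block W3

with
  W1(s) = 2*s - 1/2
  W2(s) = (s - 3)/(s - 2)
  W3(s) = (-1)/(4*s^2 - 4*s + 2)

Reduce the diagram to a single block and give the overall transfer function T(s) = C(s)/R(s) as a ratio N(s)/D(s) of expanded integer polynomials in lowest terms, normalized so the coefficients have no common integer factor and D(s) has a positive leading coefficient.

[1] feedback reduction of W1, W2 = (-4*s^2 + 9*s - 2)/(4*s^2 - 15*s + 7)
[2] add [W1/(1-W1*W2)], W3 (parallel): this yields T(s), and no further normalization is needed

Answer: (-16*s^4 + 52*s^3 - 56*s^2 + 41*s - 11)/(16*s^4 - 76*s^3 + 96*s^2 - 58*s + 14)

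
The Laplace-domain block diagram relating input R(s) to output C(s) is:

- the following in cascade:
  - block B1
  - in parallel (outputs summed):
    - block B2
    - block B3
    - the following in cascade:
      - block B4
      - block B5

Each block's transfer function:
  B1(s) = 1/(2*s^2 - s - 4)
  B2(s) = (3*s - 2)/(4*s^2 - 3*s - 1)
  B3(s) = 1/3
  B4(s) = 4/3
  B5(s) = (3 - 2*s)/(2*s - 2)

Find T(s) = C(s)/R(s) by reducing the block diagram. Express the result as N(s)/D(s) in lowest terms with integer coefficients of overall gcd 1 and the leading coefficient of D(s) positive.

First reduce the diagram to T(s).

Step 1. combine B4, B5 in series gives (6 - 4*s)/(3*s - 3)
Step 2. parallel reduction of B2, B3, (B4*B5) gives (-12*s^2 + 26*s - 1)/(12*s^2 - 9*s - 3)
Step 3. multiply B1, (B2+B3+(B4*B5)) (series) - this is the overall T(s), already in the required normalized form

Answer: (-12*s^2 + 26*s - 1)/(24*s^4 - 30*s^3 - 45*s^2 + 39*s + 12)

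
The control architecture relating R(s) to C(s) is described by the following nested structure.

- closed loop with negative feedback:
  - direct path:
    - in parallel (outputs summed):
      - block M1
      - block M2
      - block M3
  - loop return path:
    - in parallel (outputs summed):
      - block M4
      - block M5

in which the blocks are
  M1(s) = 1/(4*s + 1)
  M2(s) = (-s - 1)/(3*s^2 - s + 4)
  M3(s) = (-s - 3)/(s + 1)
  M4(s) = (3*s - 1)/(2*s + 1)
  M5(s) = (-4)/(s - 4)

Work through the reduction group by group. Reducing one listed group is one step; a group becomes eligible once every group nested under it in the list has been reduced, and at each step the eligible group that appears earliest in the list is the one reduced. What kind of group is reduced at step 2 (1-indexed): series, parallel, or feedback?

1. add M1, M2, M3 (parallel)
2. combine M4, M5 in parallel
3. close the feedback loop around (M1+M2+M3), (M4+M5)
The group at step 2 is a parallel group.

Hence the answer: parallel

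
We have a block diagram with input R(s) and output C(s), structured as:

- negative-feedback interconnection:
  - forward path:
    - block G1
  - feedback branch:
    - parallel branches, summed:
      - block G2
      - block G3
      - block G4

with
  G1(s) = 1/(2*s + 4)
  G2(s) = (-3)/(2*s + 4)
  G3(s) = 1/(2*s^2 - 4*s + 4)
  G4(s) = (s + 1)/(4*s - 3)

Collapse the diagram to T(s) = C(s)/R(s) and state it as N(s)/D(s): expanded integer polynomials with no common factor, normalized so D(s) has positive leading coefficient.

First reduce the diagram to T(s).

Step 1. combine G2, G3, G4 in parallel = (2*s^4 - 10*s^3 + 33*s^2 - 33*s + 20)/(8*s^4 - 6*s^3 - 16*s^2 + 44*s - 24)
Step 2. collapse the loop (G1 forward, (G2+G3+G4) return), giving the overall T(s)

Answer: (8*s^4 - 6*s^3 - 16*s^2 + 44*s - 24)/(16*s^5 + 22*s^4 - 66*s^3 + 57*s^2 + 95*s - 76)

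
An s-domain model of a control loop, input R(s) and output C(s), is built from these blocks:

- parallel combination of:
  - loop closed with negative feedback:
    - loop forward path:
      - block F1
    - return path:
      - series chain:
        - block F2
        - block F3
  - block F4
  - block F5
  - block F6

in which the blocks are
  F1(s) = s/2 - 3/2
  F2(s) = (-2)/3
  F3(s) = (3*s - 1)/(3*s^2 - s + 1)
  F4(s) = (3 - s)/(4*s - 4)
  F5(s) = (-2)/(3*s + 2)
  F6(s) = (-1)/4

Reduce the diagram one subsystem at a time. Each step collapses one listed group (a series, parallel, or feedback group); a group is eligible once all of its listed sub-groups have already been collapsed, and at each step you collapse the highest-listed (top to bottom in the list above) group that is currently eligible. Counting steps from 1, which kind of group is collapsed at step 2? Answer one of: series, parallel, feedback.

The answer is feedback.

Reasoning:
(1) multiply F2, F3 (series)
(2) feedback reduction of F1, (F2*F3)
(3) combine [F1/(1+F1*(F2*F3))], F4, F5, F6 in parallel
Step 2: feedback.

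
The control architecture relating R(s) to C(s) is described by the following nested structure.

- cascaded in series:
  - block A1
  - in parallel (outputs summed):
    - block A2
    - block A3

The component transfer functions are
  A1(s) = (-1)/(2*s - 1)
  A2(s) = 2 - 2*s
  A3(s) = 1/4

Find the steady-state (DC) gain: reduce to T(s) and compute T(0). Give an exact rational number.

First reduce the diagram to T(s).

Step 1. reduce the parallel group A2, A3 = 9/4 - 2*s
Step 2. series reduction of A1, (A2+A3) = (8*s - 9)/(8*s - 4)
Evaluating the step-2 result (the overall T(s)) at s = 0 gives T(0) = -9/(-4) = 9/4.

Answer: 9/4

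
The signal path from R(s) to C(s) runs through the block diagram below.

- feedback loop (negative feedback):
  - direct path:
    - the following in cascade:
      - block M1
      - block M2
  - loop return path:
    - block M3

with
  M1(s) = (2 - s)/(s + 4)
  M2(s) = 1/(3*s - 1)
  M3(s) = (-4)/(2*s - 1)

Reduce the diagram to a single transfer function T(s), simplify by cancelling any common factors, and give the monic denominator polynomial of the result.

First reduce the diagram to T(s).

Step 1 - series reduction of M1, M2 -> (2 - s)/(3*s^2 + 11*s - 4)
Step 2 - apply the feedback formula to (M1*M2), M3 -> (-2*s^2 + 5*s - 2)/(6*s^3 + 19*s^2 - 15*s - 4)
Step 2 gives the fully reduced T(s), with no common factor left to cancel. The denominator's leading coefficient is 6, so divide each of its coefficients by 6 to get the monic form.

Answer: s^3 + 19*s^2/6 - 5*s/2 - 2/3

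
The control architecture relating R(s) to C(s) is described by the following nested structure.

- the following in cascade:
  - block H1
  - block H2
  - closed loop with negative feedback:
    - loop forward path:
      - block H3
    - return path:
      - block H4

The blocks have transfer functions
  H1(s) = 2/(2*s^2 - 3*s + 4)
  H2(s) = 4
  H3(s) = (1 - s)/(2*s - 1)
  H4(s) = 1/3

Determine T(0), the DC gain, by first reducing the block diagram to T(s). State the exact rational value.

The answer is -3.

Reasoning:
Step 1 - close the feedback loop around H3, H4 -> (3 - 3*s)/(5*s - 2)
Step 2 - multiply H1, H2, [H3/(1+H3*H4)] (series) -> (24 - 24*s)/(10*s^3 - 19*s^2 + 26*s - 8)
That last expression is T(s); at s = 0 only the constant terms survive, so T(0) = 24/(-8) = -3.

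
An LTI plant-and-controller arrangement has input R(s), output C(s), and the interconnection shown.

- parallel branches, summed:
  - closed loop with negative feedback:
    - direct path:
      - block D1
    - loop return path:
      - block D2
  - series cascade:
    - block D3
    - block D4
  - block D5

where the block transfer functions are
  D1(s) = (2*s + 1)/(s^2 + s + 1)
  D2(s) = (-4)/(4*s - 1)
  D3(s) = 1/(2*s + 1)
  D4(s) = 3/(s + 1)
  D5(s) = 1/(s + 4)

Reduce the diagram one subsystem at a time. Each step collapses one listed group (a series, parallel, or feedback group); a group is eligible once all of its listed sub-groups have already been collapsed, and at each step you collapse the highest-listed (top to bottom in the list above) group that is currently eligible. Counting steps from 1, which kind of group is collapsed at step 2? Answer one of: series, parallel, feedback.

The answer is series.

Reasoning:
Step 1: reduce the feedback loop with forward D1 and return D2
Step 2: combine D3, D4 in series
Step 3: add [D1/(1+D1*D2)], (D3*D4), D5 (parallel)
At step 2 the group reduced is series.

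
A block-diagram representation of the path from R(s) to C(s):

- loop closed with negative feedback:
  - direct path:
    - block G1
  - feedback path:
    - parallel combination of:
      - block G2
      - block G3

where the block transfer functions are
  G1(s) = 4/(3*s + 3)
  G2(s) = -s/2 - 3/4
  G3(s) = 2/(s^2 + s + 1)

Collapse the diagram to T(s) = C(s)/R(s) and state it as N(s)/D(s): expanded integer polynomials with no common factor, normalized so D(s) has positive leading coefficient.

Step 1. combine G2, G3 in parallel; result (-2*s^3 - 5*s^2 - 5*s + 5)/(4*s^2 + 4*s + 4)
Step 2. reduce the feedback loop with forward G1 and return (G2+G3); the result is T(s) itself (integer coefficients, no common factor, positive leading denominator coefficient)

Hence the answer: (4*s^2 + 4*s + 4)/(s^3 + s^2 + s + 8)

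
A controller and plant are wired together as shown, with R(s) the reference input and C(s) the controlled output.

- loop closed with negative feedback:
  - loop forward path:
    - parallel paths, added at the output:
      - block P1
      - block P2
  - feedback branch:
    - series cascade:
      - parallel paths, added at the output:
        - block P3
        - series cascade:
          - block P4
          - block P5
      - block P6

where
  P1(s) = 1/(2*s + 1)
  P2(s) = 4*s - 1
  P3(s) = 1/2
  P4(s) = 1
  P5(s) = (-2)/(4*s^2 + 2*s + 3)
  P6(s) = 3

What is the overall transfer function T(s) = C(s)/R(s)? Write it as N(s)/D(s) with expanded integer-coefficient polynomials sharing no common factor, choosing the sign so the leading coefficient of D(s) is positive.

Step 1: combine P1, P2 in parallel -> (8*s^2 + 2*s)/(2*s + 1)
Step 2: reduce the series chain P4, P5 -> (-2)/(4*s^2 + 2*s + 3)
Step 3: combine P3, (P4*P5) in parallel -> (4*s^2 + 2*s - 1)/(8*s^2 + 4*s + 6)
Step 4: reduce the series chain (P3+(P4*P5)), P6 -> (12*s^2 + 6*s - 3)/(8*s^2 + 4*s + 6)
Step 5: collapse the loop ((P1+P2) forward, ((P3+(P4*P5))*P6) return); the result is T(s) itself (integer coefficients, no common factor, positive leading denominator coefficient)

Hence the answer: (32*s^4 + 24*s^3 + 28*s^2 + 6*s)/(48*s^4 + 44*s^3 + 2*s^2 + 5*s + 3)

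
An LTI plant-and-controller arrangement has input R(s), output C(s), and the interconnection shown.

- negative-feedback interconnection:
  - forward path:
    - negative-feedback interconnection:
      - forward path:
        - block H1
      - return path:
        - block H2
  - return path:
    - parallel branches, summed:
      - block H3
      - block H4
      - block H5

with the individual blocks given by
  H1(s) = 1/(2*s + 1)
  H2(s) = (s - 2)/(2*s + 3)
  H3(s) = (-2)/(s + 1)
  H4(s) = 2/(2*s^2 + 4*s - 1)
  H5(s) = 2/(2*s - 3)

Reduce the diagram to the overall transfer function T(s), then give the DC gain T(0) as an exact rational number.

Step 1 - feedback reduction of H1, H2 gives (2*s + 3)/(4*s^2 + 9*s + 1)
Step 2 - reduce the parallel group H3, H4, H5 gives (-4*s^3 + 12*s^2 + 32*s - 14)/(4*s^4 + 6*s^3 - 12*s^2 - 11*s + 3)
Step 3 - close the feedback loop around [H1/(1+H1*H2)], (H3+H4+H5) gives (8*s^5 + 24*s^4 - 6*s^3 - 58*s^2 - 27*s + 9)/(16*s^6 + 60*s^5 + 2*s^4 - 134*s^3 + s^2 + 84*s - 39)
DC gain: substitute s = 0 into T(s) from step 3: T(0) = 9/(-39) = -3/13.

Therefore the answer is -3/13.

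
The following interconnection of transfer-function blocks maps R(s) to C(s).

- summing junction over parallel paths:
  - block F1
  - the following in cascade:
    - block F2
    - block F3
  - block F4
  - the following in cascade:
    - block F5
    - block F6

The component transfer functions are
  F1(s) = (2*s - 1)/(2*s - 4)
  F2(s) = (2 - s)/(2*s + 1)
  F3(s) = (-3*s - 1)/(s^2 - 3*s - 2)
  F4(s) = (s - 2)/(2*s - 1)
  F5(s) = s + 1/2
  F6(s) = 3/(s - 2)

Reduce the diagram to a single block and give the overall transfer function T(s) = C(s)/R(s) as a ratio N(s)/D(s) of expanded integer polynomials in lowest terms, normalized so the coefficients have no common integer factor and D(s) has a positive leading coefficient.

The answer is (18*s^5 - 51*s^4 - 52*s^3 + 36*s^2 - 9*s - 10)/(4*s^5 - 20*s^4 + 15*s^3 + 21*s^2 - 4*s - 4).

Reasoning:
Step 1 - series reduction of F2, F3; result (3*s^2 - 5*s - 2)/(2*s^3 - 5*s^2 - 7*s - 2)
Step 2 - multiply F5, F6 (series); result (6*s + 3)/(2*s - 4)
Step 3 - sum the parallel branches F1, (F2*F3), F4, (F5*F6), which is the overall transfer function T(s) = C(s)/R(s) in lowest terms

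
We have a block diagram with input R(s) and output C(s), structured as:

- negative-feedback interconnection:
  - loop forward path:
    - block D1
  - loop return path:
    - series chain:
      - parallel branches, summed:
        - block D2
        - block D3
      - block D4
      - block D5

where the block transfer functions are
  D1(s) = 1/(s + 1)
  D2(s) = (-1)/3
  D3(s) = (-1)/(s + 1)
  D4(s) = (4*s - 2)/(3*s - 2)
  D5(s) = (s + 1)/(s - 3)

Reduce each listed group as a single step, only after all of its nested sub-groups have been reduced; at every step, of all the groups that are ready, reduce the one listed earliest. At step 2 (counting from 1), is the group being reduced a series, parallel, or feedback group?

1. parallel reduction of D2, D3
2. reduce the series chain (D2+D3), D4, D5
3. close the feedback loop around D1, ((D2+D3)*D4*D5)
The group at step 2 is a series group.

Hence the answer: series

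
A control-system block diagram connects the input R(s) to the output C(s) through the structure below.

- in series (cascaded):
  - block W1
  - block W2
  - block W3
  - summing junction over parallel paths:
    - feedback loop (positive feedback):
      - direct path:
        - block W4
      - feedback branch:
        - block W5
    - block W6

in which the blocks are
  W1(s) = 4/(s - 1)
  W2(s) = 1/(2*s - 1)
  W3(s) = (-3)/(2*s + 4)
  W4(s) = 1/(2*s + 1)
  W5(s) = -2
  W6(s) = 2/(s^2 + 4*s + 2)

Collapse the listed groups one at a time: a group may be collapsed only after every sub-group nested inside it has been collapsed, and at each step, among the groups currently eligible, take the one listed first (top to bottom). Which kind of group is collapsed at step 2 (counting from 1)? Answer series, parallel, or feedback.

Step 1: feedback reduction of W4, W5
Step 2: reduce the parallel group [W4/(1-W4*W5)], W6
Step 3: multiply W1, W2, W3, ([W4/(1-W4*W5)]+W6) (series)
Step 2 collapses a parallel group.

Hence the answer: parallel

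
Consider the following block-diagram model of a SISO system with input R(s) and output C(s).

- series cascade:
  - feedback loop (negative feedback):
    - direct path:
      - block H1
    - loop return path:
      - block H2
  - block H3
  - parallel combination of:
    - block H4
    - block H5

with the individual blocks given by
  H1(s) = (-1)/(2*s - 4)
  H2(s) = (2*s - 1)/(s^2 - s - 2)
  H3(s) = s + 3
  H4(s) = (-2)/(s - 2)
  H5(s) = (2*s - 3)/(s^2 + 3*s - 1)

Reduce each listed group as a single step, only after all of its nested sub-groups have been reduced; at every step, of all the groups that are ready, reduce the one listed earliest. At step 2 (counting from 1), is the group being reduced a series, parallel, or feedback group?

Step 1. reduce the feedback loop with forward H1 and return H2
Step 2. add H4, H5 (parallel)
Step 3. series reduction of [H1/(1+H1*H2)], H3, (H4+H5)
Step 2 collapses a parallel group.

Final answer: parallel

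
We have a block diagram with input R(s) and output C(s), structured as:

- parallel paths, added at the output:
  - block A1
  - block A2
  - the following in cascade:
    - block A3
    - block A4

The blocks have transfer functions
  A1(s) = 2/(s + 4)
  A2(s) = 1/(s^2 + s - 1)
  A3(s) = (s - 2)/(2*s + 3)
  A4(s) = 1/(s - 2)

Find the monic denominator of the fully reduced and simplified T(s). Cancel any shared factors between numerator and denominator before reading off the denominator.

Step 1. cascade A3, A4, giving 1/(2*s + 3)
Step 2. sum the parallel branches A1, A2, (A3*A4), giving (5*s^3 + 17*s^2 + 16*s + 2)/(2*s^4 + 13*s^3 + 21*s^2 + s - 12)
That last expression is T(s), already simplified. Scaling its denominator by 1/2 (the reciprocal of the leading coefficient) yields the monic denominator.

Hence the answer: s^4 + 13*s^3/2 + 21*s^2/2 + s/2 - 6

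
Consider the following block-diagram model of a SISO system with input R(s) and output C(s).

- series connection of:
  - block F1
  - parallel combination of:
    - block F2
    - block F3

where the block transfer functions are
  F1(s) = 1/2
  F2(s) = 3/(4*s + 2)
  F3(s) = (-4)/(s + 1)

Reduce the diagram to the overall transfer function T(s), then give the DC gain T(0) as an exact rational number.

Step 1. sum the parallel branches F2, F3 -> (-13*s - 5)/(4*s^2 + 6*s + 2)
Step 2. reduce the series chain F1, (F2+F3) -> (-13*s - 5)/(8*s^2 + 12*s + 4)
Evaluating the step-2 result (the overall T(s)) at s = 0 gives T(0) = -5/4.

Answer: -5/4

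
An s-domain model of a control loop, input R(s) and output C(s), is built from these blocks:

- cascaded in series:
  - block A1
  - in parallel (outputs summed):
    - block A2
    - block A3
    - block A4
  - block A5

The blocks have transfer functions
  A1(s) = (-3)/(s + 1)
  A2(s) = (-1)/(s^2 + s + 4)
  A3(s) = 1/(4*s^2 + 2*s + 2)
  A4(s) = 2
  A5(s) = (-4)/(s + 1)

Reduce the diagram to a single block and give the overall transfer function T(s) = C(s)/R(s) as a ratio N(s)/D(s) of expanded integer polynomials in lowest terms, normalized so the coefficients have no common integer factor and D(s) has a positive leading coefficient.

First reduce the diagram to T(s).

Step 1. add A2, A3, A4 (parallel), giving (8*s^4 + 12*s^3 + 37*s^2 + 19*s + 18)/(4*s^4 + 6*s^3 + 20*s^2 + 10*s + 8)
Step 2. reduce the series chain A1, (A2+A3+A4), A5: this yields T(s), and no further normalization is needed

Answer: (48*s^4 + 72*s^3 + 222*s^2 + 114*s + 108)/(2*s^6 + 7*s^5 + 18*s^4 + 28*s^3 + 24*s^2 + 13*s + 4)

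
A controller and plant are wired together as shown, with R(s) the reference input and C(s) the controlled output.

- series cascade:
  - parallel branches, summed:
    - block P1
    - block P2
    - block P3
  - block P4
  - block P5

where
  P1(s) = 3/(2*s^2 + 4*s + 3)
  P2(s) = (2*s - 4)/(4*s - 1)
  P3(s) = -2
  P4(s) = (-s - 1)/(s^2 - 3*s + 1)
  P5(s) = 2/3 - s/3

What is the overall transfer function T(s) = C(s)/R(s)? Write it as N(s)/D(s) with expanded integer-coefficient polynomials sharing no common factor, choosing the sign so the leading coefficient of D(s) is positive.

[1] add P1, P2, P3 (parallel): (-12*s^3 - 28*s^2 - 14*s - 9)/(8*s^3 + 14*s^2 + 8*s - 3)
[2] series reduction of (P1+P2+P3), P4, P5: this yields T(s), and no further normalization is needed

Final answer: (-12*s^5 - 16*s^4 + 38*s^3 + 61*s^2 + 37*s + 18)/(24*s^5 - 30*s^4 - 78*s^3 - 39*s^2 + 51*s - 9)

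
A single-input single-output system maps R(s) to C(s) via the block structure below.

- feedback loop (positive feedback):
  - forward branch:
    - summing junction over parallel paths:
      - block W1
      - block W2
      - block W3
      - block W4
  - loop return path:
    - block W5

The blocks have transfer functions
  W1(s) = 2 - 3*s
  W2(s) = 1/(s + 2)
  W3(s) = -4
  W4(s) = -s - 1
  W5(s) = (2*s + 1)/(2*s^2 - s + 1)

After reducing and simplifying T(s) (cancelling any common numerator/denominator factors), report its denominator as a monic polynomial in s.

Step 1. sum the parallel branches W1, W2, W3, W4 -> (-4*s^2 - 11*s - 5)/(s + 2)
Step 2. collapse the loop ((W1+W2+W3+W4) forward, W5 return) -> (-8*s^4 - 18*s^3 - 3*s^2 - 6*s - 5)/(10*s^3 + 29*s^2 + 20*s + 7)
T(s) is the step-2 result (common factors already cancelled). Leading coefficient of the denominator: 10. Divide through by 10 for the monic polynomial.

Therefore the answer is s^3 + 29*s^2/10 + 2*s + 7/10.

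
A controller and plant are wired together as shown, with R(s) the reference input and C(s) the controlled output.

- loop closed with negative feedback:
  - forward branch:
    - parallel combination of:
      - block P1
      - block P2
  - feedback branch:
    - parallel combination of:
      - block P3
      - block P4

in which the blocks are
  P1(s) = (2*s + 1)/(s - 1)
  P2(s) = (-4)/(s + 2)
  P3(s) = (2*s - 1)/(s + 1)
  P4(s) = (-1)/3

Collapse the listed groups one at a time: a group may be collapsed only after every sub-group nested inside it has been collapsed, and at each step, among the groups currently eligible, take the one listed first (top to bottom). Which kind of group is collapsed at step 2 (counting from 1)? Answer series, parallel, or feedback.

Reducing step by step:

Step 1 - sum the parallel branches P1, P2
Step 2 - combine P3, P4 in parallel
Step 3 - feedback reduction of (P1+P2), (P3+P4)
So the answer for step 2 is parallel.

Answer: parallel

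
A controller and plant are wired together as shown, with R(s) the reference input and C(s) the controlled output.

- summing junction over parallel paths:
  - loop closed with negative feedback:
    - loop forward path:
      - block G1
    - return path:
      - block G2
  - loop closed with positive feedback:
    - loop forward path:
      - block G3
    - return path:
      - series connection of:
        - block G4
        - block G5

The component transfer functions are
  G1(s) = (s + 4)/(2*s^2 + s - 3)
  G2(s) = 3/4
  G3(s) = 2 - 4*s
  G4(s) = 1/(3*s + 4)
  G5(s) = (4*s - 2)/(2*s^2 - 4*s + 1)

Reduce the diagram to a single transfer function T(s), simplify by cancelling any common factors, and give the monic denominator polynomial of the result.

Step 1 - close the feedback loop around G1, G2 -> (4*s + 16)/(8*s^2 + 7*s)
Step 2 - reduce the series chain G4, G5 -> (4*s - 2)/(6*s^3 - 4*s^2 - 13*s + 4)
Step 3 - apply the feedback formula to G3, (G4*G5) -> (-24*s^4 + 28*s^3 + 44*s^2 - 42*s + 8)/(6*s^3 + 12*s^2 - 29*s + 8)
Step 4 - add [G1/(1+G1*G2)], [G3/(1-G3*(G4*G5))] (parallel) -> (-192*s^6 + 56*s^5 + 572*s^4 + 116*s^3 - 154*s^2 - 376*s + 128)/(48*s^5 + 138*s^4 - 148*s^3 - 139*s^2 + 56*s)
Step 4 gives the fully reduced T(s), with no common factor left to cancel. The denominator's leading coefficient is 48, so divide each of its coefficients by 48 to get the monic form.

Hence the answer: s^5 + 23*s^4/8 - 37*s^3/12 - 139*s^2/48 + 7*s/6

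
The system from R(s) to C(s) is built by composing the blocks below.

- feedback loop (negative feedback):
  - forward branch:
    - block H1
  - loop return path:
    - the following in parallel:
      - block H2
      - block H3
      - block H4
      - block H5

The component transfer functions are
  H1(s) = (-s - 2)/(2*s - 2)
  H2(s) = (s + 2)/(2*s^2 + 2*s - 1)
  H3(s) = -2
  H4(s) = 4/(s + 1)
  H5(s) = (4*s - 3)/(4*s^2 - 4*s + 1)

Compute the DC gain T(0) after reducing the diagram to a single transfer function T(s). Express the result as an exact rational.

Step 1 - combine H2, H3, H4, H5 in parallel: (-16*s^5 + 28*s^4 + 38*s^3 - 43*s^2 + 2*s + 3)/(8*s^5 + 8*s^4 - 10*s^3 - 4*s^2 + 5*s - 1)
Step 2 - reduce the feedback loop with forward H1 and return (H2+H3+H4+H5): (-8*s^6 - 24*s^5 - 6*s^4 + 24*s^3 + 3*s^2 - 9*s + 2)/(32*s^6 + 4*s^5 - 130*s^4 - 21*s^3 + 102*s^2 - 19*s - 4)
The step-2 result is T(s). Setting s = 0: T(0) = 2/(-4) = -1/2.

Final answer: -1/2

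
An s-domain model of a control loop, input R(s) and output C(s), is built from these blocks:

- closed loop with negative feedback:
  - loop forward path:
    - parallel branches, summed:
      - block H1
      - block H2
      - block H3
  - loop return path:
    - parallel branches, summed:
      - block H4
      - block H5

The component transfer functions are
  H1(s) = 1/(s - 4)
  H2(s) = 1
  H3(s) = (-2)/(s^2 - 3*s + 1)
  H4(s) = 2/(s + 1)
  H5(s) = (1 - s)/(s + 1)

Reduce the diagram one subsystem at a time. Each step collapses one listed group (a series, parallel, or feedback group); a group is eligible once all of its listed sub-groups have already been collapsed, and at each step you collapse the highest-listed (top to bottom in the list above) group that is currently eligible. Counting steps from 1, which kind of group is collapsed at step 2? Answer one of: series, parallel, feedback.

Reducing step by step:

Step 1. reduce the parallel group H1, H2, H3
Step 2. add H4, H5 (parallel)
Step 3. feedback reduction of (H1+H2+H3), (H4+H5)
Step 2 collapses a parallel group.

Answer: parallel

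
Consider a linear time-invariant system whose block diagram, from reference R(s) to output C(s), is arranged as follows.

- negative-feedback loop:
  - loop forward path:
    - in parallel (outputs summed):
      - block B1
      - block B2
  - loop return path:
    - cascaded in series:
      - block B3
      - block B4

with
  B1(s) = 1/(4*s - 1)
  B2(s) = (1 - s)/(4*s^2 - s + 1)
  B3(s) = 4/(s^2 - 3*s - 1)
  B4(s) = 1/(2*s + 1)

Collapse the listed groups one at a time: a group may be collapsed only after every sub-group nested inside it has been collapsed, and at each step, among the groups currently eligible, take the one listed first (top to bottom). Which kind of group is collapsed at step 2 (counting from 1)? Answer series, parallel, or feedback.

Answer: series

Working:
Step 1 - parallel reduction of B1, B2
Step 2 - combine B3, B4 in series
Step 3 - reduce the feedback loop with forward (B1+B2) and return (B3*B4)
The group at step 2 is a series group.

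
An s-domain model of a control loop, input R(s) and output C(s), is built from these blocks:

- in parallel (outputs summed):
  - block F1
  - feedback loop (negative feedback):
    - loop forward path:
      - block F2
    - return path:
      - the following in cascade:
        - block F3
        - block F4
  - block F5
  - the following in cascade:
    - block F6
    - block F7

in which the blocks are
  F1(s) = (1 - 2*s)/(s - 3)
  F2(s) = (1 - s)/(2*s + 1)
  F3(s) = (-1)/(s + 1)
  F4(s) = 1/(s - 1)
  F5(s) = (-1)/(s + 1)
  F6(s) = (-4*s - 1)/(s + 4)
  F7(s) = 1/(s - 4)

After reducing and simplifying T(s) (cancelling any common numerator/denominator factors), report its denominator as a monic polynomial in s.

First reduce the diagram to T(s).

Step 1 - multiply F3, F4 (series); result (-1)/(s^2 - 1)
Step 2 - reduce the feedback loop with forward F2 and return (F3*F4); result (1 - s^2)/(2*s^2 + 3*s + 2)
Step 3 - combine F6, F7 in series; result (-4*s - 1)/(s^2 - 16)
Step 4 - add F1, [F2/(1+F2*(F3*F4))], F5, (F6*F7) (parallel); result (-5*s^6 - 16*s^5 + 84*s^4 + 175*s^3 + 35*s^2 - 59*s - 74)/(2*s^6 - s^5 - 42*s^4 + 3*s^3 + 154*s^2 + 208*s + 96)
No further cancellation is possible in the step-4 result, so that is T(s). Its denominator becomes monic after dividing by the leading coefficient 2.

Answer: s^6 - s^5/2 - 21*s^4 + 3*s^3/2 + 77*s^2 + 104*s + 48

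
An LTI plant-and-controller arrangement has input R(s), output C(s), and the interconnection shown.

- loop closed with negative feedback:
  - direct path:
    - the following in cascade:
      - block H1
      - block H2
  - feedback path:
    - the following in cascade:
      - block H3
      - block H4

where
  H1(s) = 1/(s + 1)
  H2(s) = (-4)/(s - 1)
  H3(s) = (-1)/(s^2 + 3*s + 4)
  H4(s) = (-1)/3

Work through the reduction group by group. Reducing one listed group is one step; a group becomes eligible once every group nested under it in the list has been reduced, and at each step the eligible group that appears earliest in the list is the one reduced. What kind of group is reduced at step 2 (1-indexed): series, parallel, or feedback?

Answer: series

Working:
(1) combine H1, H2 in series
(2) multiply H3, H4 (series)
(3) feedback reduction of (H1*H2), (H3*H4)
So the answer for step 2 is series.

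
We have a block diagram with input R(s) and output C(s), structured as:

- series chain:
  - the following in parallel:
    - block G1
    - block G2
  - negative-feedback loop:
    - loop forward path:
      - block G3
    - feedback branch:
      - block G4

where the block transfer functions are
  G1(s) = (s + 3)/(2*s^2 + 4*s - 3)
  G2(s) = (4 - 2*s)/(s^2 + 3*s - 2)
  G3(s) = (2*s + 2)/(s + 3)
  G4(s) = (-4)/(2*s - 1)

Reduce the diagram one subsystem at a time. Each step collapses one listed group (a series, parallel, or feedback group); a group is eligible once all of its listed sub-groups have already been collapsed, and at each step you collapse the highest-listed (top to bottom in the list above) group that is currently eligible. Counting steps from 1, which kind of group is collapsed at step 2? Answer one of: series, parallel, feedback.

(1) add G1, G2 (parallel)
(2) reduce the feedback loop with forward G3 and return G4
(3) cascade (G1+G2), [G3/(1+G3*G4)]
Step 2 collapses a feedback group.

Therefore the answer is feedback.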